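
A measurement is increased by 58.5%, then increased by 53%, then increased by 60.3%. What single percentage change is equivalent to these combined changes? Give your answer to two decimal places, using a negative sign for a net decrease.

The combined multiplier is 1.585 × 1.53 × 1.603 = 3.88735515.
That corresponds to an increase of 288.74%.

288.74%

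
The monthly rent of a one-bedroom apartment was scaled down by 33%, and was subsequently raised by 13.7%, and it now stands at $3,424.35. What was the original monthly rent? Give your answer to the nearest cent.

The overall multiplier applied was 0.67 × 1.137 = 0.76179.
So the original monthly rent was $3,424.35 ÷ 0.76179 ≈ $4,495.14.

$4,495.14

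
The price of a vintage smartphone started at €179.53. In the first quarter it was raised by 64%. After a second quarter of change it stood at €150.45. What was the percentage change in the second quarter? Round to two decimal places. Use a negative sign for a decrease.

After the first quarter: €179.53 × 1.64 = €294.4292.
Second-quarter multiplier: €150.45 ÷ €294.4292 ≈ 0.510989.
That is a change of -48.90%.

-48.90%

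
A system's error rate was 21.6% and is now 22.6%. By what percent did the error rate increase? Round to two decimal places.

4.63%

The change is 22.6 − 21.6 = 1.0 percentage points.
Relative to the original 21.6%, that is 1.0 ÷ 21.6 ≈ 4.63%.
So the error rate rose by 4.63%.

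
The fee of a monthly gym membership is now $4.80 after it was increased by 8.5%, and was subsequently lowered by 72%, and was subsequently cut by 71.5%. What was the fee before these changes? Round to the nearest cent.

The overall multiplier applied was 1.085 × 0.28 × 0.285 = 0.086583.
So the original fee was $4.80 ÷ 0.086583 ≈ $55.44.

$55.44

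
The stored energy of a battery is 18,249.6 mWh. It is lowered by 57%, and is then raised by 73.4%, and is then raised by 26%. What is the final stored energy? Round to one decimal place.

Each change multiplies by a factor: 0.43 × 1.734 × 1.26 = 0.9394812.
18,249.6 × 0.9394812 = 17145.15610752 ≈ 17,145.2.

17,145.2 mWh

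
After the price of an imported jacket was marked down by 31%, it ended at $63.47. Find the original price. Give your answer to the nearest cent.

$91.99

The overall multiplier applied was 0.69.
So the original price was $63.47 ÷ 0.69 ≈ $91.99.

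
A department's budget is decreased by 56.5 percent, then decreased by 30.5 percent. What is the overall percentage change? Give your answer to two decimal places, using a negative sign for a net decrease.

-69.77%

The combined multiplier is 0.435 × 0.695 = 0.302325.
That corresponds to a decrease of 69.77%.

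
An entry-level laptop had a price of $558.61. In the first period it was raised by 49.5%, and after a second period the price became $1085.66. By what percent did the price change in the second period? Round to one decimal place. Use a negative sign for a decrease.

30.0%

After the first period: $558.61 × 1.495 = $835.12195.
Second-period multiplier: $1085.66 ÷ $835.12195 ≈ 1.3.
That is a change of 30.0%.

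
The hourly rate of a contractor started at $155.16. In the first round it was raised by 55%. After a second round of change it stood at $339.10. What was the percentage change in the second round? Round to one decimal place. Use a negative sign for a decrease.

After the first round: $155.16 × 1.55 = $240.498.
Second-round multiplier: $339.10 ÷ $240.498 ≈ 1.40999.
That is a change of 41.0%.

41.0%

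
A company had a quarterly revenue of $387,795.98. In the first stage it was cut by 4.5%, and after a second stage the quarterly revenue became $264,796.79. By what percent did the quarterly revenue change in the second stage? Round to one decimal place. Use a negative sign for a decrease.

-28.5%

After the first stage: $387,795.98 × 0.955 = $370345.1609.
Second-stage multiplier: $264,796.79 ÷ $370345.1609 ≈ 0.715.
That is a change of -28.5%.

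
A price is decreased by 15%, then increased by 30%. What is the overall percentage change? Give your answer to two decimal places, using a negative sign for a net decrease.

10.50%

The combined multiplier is 0.85 × 1.3 = 1.105.
That corresponds to an increase of 10.50%.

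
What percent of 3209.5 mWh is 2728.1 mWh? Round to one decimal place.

2728.1 mWh ÷ 3209.5 mWh ≈ 85.0%.

85.0%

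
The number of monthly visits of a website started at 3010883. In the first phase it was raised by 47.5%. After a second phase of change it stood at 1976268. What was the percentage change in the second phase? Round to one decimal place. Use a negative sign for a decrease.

After the first phase: 3010883 × 1.475 = 4441052.425.
Second-phase multiplier: 1976268 ÷ 4441052.425 ≈ 0.445.
That is a change of -55.5%.

-55.5%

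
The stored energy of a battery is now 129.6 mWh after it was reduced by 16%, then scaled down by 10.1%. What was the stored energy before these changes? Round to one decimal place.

Undoing the 10.1% decrease: 129.6 ÷ 0.899 ≈ 144.160178.
Undoing the 16% decrease: 144.160178 ÷ 0.84 ≈ 171.6 mWh.

171.6 mWh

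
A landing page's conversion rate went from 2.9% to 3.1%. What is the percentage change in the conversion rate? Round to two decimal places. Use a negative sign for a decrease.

6.90%

The change is 3.1 − 2.9 = 0.2 percentage points.
Relative to the original 2.9%, that is 0.2 ÷ 2.9 ≈ 6.90%.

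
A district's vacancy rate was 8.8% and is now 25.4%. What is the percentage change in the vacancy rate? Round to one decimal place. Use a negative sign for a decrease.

The change is 25.4 − 8.8 = 16.6 percentage points.
Relative to the original 8.8%, that is 16.6 ÷ 8.8 ≈ 188.6%.

188.6%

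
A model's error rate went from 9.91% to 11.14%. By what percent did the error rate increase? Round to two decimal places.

The change is 11.14 − 9.91 = 1.23 percentage points.
Relative to the original 9.91%, that is 1.23 ÷ 9.91 ≈ 12.41%.
So the error rate rose by 12.41%.

12.41%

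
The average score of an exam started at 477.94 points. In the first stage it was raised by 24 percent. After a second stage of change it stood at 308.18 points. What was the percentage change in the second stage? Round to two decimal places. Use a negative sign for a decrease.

After the first stage: 477.94 × 1.24 = 592.6456.
Second-stage multiplier: 308.18 ÷ 592.6456 ≈ 0.520007.
That is a change of -48.00%.

-48.00%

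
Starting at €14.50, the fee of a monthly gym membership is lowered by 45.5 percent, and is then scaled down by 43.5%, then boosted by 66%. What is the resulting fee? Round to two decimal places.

€7.41

Apply the 45.5% decrease: €14.50 × 0.545 = €7.9025.
43.5% decrease: €7.9025 × 0.565 = €4.4649125.
Apply the 66% increase: €4.4649125 × 1.66 = €7.41175475 ≈ €7.41.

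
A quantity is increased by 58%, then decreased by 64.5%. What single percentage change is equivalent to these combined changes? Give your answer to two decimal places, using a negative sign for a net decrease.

The combined multiplier is 1.58 × 0.355 = 0.5609.
That corresponds to a decrease of 43.91%.

-43.91%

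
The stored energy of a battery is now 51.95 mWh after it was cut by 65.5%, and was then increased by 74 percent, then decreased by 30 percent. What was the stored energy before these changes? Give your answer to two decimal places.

The overall multiplier applied was 0.345 × 1.74 × 0.7 = 0.42021.
So the original stored energy was 51.95 ÷ 0.42021 ≈ 123.63 mWh.

123.63 mWh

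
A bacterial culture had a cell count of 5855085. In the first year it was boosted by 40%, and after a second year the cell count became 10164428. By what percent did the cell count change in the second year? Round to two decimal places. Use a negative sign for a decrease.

24.00%

After the first year: 5855085 × 1.4 = 8197119.
Second-year multiplier: 10164428 ÷ 8197119 ≈ 1.24.
That is a change of 24.00%.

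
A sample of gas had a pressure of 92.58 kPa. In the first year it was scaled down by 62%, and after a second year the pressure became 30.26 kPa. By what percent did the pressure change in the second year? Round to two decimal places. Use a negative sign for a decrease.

-13.99%

After the first year: 92.58 × 0.38 = 35.1804.
Second-year multiplier: 30.26 ÷ 35.1804 ≈ 0.860138.
That is a change of -13.99%.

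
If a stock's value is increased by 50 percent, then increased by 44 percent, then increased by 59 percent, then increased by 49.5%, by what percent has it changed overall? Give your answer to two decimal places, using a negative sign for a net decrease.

413.44%

The combined multiplier is 1.5 × 1.44 × 1.59 × 1.495 = 5.134428.
That corresponds to an increase of 413.44%.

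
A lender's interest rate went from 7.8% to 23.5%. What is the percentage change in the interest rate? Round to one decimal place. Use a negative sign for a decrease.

201.3%

The change is 23.5 − 7.8 = 15.7 percentage points.
Relative to the original 7.8%, that is 15.7 ÷ 7.8 ≈ 201.3%.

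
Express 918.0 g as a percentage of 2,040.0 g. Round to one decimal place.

918.0 g ÷ 2,040.0 g = 45.0%.

45.0%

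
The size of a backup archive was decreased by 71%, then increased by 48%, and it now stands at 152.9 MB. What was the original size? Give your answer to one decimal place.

The overall multiplier applied was 0.29 × 1.48 = 0.4292.
So the original size was 152.9 ÷ 0.4292 ≈ 356.2 MB.

356.2 MB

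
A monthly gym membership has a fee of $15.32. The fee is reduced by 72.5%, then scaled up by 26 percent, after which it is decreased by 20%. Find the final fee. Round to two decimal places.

Each change multiplies by a factor: 0.275 × 1.26 × 0.8 = 0.2772.
$15.32 × 0.2772 = $4.246704 ≈ $4.25.

$4.25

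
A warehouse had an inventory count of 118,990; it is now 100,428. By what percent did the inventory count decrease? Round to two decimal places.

15.60%

Change: 100,428 − 118,990 = -18,562.
Relative to the original: -18,562 ÷ 118,990 ≈ -15.60%.
So the inventory count decreased by 15.60%.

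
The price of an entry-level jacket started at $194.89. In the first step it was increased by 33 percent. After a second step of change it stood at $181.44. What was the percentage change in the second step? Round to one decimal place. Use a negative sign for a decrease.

-30.0%

After the first step: $194.89 × 1.33 = $259.2037.
Second-step multiplier: $181.44 ÷ $259.2037 ≈ 0.69999.
That is a change of -30.0%.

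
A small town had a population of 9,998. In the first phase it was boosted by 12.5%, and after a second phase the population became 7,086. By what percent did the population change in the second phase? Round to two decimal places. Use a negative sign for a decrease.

-37.00%

After the first phase: 9,998 × 1.125 = 11247.75.
Second-phase multiplier: 7,086 ÷ 11247.75 ≈ 0.629993.
That is a change of -37.00%.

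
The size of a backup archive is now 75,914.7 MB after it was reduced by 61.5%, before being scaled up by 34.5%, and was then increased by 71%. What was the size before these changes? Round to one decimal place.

The overall multiplier applied was 0.385 × 1.345 × 1.71 = 0.88548075.
So the original size was 75,914.7 ÷ 0.88548075 ≈ 85,732.8 MB.

85,732.8 MB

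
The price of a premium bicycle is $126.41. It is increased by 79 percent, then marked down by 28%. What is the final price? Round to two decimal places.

$162.92

After the 79% increase: $126.41 × 1.79 = $226.2739.
28% decrease: $226.2739 × 0.72 = $162.917208 ≈ $162.92.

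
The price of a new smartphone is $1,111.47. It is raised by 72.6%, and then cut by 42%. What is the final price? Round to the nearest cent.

Apply the 72.6% increase: $1,111.47 × 1.726 = $1918.39722.
42% decrease: $1918.39722 × 0.58 = $1112.6703876 ≈ $1,112.67.

$1,112.67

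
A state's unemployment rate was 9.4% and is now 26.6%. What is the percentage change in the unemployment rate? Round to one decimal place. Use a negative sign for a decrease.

183.0%

The change is 26.6 − 9.4 = 17.2 percentage points.
Relative to the original 9.4%, that is 17.2 ÷ 9.4 ≈ 183.0%.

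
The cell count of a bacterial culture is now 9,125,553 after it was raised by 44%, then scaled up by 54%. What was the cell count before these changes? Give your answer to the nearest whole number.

4,115,058

The overall multiplier applied was 1.44 × 1.54 = 2.2176.
So the original cell count was 9,125,553 ÷ 2.2176 ≈ 4,115,058.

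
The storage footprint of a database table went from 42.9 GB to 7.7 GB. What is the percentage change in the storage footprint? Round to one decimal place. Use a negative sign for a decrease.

Change: 7.7 − 42.9 = -35.2.
Relative to the original: -35.2 ÷ 42.9 ≈ -82.1%.

-82.1%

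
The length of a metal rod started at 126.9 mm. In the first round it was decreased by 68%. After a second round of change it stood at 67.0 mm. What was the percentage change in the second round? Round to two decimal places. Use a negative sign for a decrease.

After the first round: 126.9 × 0.32 = 40.608.
Second-round multiplier: 67.0 ÷ 40.608 ≈ 1.649921.
That is a change of 64.99%.

64.99%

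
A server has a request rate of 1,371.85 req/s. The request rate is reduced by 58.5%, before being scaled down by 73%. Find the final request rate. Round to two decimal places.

153.72 req/s

Each change multiplies by a factor: 0.415 × 0.27 = 0.11205.
1,371.85 × 0.11205 = 153.7157925 ≈ 153.72.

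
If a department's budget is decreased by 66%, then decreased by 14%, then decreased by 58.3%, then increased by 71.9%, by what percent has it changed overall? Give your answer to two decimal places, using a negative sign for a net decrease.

The combined multiplier is 0.34 × 0.86 × 0.417 × 1.719 = 0.2095990452.
That corresponds to a decrease of 79.04%.

-79.04%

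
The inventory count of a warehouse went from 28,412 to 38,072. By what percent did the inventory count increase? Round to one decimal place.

Change: 38,072 − 28,412 = 9,660.
Relative to the original: 9,660 ÷ 28,412 ≈ 34.0%.
So the inventory count increased by 34.0%.

34.0%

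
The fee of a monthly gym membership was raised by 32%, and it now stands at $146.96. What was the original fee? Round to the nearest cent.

$111.33

The overall multiplier applied was 1.32.
So the original fee was $146.96 ÷ 1.32 ≈ $111.33.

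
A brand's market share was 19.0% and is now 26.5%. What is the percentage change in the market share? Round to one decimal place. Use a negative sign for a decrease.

39.5%

The change is 26.5 − 19.0 = 7.5 percentage points.
Relative to the original 19.0%, that is 7.5 ÷ 19.0 ≈ 39.5%.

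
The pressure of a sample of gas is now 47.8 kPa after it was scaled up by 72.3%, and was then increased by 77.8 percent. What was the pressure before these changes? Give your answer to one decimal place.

The overall multiplier applied was 1.723 × 1.778 = 3.063494.
So the original pressure was 47.8 ÷ 3.063494 ≈ 15.6 kPa.

15.6 kPa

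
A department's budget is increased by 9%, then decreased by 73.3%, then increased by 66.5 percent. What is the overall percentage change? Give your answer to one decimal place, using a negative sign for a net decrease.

A 9% increase multiplies by 1.09.
Then a 73.3% decrease: 1.09 × 0.267 = 0.29103.
Then a 66.5% increase: 0.29103 × 1.665 = 0.48456495.
Overall factor 0.48456495, i.e. -51.5%.

-51.5%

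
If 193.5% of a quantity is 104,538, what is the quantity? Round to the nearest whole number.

104,538 ÷ 1.935 ≈ 54,025.

54,025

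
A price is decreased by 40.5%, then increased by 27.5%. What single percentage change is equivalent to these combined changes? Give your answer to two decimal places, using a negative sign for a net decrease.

A 40.5% decrease multiplies by 0.595.
Then a 27.5% increase: 0.595 × 1.275 = 0.758625.
Overall factor 0.758625, i.e. -24.14%.

-24.14%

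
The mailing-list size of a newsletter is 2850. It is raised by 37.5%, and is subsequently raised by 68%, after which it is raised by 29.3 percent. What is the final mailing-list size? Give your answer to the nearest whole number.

8512

Each change multiplies by a factor: 1.375 × 1.68 × 1.293 = 2.98683.
2850 × 2.98683 = 8512.4655 ≈ 8512.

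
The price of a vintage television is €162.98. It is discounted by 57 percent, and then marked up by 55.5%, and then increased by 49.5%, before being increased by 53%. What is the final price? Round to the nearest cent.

€249.27

Each change multiplies by a factor: 0.43 × 1.555 × 1.495 × 1.53 = 1.5294365775.
€162.98 × 1.5294365775 = €249.26757340095 ≈ €249.27.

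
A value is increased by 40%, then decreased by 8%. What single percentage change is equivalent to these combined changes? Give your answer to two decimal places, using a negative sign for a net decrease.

28.80%

A 40% increase multiplies by 1.4.
Then an 8% decrease: 1.4 × 0.92 = 1.288.
Overall factor 1.288, i.e. 28.80%.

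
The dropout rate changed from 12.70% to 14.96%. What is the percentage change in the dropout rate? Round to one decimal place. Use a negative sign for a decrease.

17.8%

The change is 14.96 − 12.70 = 2.26 percentage points.
Relative to the original 12.70%, that is 2.26 ÷ 12.70 ≈ 17.8%.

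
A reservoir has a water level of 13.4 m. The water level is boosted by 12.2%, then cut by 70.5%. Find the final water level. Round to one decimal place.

4.4 m

Each change multiplies by a factor: 1.122 × 0.295 = 0.33099.
13.4 × 0.33099 = 4.435266 ≈ 4.4.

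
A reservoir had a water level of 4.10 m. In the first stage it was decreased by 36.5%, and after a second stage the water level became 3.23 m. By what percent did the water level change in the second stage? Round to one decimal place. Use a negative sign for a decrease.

After the first stage: 4.10 × 0.635 = 2.6035.
Second-stage multiplier: 3.23 ÷ 2.6035 ≈ 1.24064.
That is a change of 24.1%.

24.1%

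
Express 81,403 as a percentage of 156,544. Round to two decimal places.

81,403 ÷ 156,544 ≈ 52.00%.

52.00%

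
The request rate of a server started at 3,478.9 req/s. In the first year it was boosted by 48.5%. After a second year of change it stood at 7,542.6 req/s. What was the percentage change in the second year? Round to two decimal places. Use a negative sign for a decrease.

46.00%

After the first year: 3,478.9 × 1.485 = 5166.1665.
Second-year multiplier: 7,542.6 ÷ 5166.1665 ≈ 1.459999.
That is a change of 46.00%.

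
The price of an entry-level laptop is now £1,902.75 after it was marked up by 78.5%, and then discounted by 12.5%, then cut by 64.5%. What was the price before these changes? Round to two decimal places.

£3,431.68

The overall multiplier applied was 1.785 × 0.875 × 0.355 = 0.554465625.
So the original price was £1,902.75 ÷ 0.554465625 ≈ £3,431.68.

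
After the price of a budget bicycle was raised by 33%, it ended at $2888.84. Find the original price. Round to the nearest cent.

The overall multiplier applied was 1.33.
So the original price was $2888.84 ÷ 1.33 ≈ $2172.06.

$2172.06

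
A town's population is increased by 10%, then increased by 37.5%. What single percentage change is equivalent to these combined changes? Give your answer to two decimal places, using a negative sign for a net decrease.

The combined multiplier is 1.1 × 1.375 = 1.5125.
That corresponds to an increase of 51.25%.

51.25%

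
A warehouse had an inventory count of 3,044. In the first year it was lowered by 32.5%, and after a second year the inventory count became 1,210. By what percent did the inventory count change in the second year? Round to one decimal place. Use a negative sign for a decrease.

After the first year: 3,044 × 0.675 = 2054.7.
Second-year multiplier: 1,210 ÷ 2054.7 ≈ 0.58889.
That is a change of -41.1%.

-41.1%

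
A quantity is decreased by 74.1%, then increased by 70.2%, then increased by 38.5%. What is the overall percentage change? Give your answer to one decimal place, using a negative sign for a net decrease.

-38.9%

The combined multiplier is 0.259 × 1.702 × 1.385 = 0.61053293.
That corresponds to a decrease of 38.9%.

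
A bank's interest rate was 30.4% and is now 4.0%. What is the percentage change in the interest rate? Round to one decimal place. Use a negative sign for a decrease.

The change is 4.0 − 30.4 = -26.4 percentage points.
Relative to the original 30.4%, that is -26.4 ÷ 30.4 ≈ -86.8%.

-86.8%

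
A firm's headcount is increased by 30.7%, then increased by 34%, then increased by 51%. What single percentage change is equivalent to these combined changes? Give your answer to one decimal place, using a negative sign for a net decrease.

A 30.7% increase multiplies by 1.307.
Then a 34% increase: 1.307 × 1.34 = 1.75138.
Then a 51% increase: 1.75138 × 1.51 = 2.6445838.
Overall factor 2.6445838, i.e. 164.5%.

164.5%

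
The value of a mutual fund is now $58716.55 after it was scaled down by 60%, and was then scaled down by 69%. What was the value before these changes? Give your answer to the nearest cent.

Undoing the 69% decrease: $58716.55 ÷ 0.31 ≈ $189408.225806.
Undoing the 60% decrease: $189408.225806 ÷ 0.4 ≈ $473520.56.

$473520.56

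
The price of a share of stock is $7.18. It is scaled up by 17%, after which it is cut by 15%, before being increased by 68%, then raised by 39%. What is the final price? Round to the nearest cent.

$16.67

Each change multiplies by a factor: 1.17 × 0.85 × 1.68 × 1.39 = 2.3223564.
$7.18 × 2.3223564 = $16.674518952 ≈ $16.67.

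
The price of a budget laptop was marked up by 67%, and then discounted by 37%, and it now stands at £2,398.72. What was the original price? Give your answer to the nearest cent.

£2,279.94

The overall multiplier applied was 1.67 × 0.63 = 1.0521.
So the original price was £2,398.72 ÷ 1.0521 ≈ £2,279.94.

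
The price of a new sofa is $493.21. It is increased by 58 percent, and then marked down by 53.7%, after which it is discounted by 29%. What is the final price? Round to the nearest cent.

Each change multiplies by a factor: 1.58 × 0.463 × 0.71 = 0.5193934.
$493.21 × 0.5193934 = $256.170018814 ≈ $256.17.

$256.17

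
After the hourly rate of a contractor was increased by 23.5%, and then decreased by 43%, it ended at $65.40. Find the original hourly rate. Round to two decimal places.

$92.90

Undoing the 43% decrease: $65.40 ÷ 0.57 ≈ $114.736842.
Undoing the 23.5% increase: $114.736842 ÷ 1.235 ≈ $92.90.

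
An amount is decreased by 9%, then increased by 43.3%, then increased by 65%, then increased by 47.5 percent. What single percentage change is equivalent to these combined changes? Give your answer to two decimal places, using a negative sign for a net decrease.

The combined multiplier is 0.91 × 1.433 × 1.65 × 1.475 = 3.1736830125.
That corresponds to an increase of 217.37%.

217.37%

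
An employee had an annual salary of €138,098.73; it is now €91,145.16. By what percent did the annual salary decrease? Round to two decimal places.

34.00%

Change: €91,145.16 − €138,098.73 = -€46,953.57.
Relative to the original: -€46,953.57 ÷ €138,098.73 ≈ -34.00%.
So the annual salary decreased by 34.00%.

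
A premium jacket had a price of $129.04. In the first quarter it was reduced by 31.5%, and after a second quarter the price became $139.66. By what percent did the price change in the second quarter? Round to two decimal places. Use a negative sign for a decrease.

After the first quarter: $129.04 × 0.685 = $88.3924.
Second-quarter multiplier: $139.66 ÷ $88.3924 ≈ 1.58.
That is a change of 58.00%.

58.00%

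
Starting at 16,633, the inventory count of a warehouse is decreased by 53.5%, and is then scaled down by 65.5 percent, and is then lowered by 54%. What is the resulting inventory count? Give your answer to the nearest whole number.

1,227

Each change multiplies by a factor: 0.465 × 0.345 × 0.46 = 0.0737955.
16,633 × 0.0737955 = 1227.4405515 ≈ 1,227.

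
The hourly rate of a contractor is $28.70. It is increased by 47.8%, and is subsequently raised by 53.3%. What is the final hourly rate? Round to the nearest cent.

$65.03

Each change multiplies by a factor: 1.478 × 1.533 = 2.265774.
$28.70 × 2.265774 = $65.0277138 ≈ $65.03.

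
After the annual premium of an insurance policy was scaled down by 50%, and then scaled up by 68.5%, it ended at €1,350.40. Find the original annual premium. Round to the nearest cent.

€1,602.85

Undoing the 68.5% increase: €1,350.40 ÷ 1.685 ≈ €801.424332.
Undoing the 50% decrease: €801.424332 ÷ 0.5 ≈ €1,602.85.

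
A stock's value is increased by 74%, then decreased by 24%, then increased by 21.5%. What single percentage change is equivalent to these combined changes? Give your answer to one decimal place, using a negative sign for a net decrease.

60.7%

A 74% increase multiplies by 1.74.
Then a 24% decrease: 1.74 × 0.76 = 1.3224.
Then a 21.5% increase: 1.3224 × 1.215 = 1.606716.
Overall factor 1.606716, i.e. 60.7%.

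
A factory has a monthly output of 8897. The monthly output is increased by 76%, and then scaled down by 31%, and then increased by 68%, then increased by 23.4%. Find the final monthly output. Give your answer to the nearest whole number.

Each change multiplies by a factor: 1.76 × 0.69 × 1.68 × 1.234 = 2.517596928.
8897 × 2.517596928 = 22399.059868416 ≈ 22399.

22399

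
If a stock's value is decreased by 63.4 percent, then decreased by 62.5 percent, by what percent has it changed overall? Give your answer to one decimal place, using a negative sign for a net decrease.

-86.3%

A 63.4% decrease multiplies by 0.366.
Then a 62.5% decrease: 0.366 × 0.375 = 0.13725.
Overall factor 0.13725, i.e. -86.3%.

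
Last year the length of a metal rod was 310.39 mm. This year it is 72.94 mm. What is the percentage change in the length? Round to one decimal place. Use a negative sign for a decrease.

-76.5%

Change: 72.94 − 310.39 = -237.45.
Relative to the original: -237.45 ÷ 310.39 ≈ -76.5%.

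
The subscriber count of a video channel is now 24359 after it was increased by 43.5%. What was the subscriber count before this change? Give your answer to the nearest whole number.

16975

The overall multiplier applied was 1.435.
So the original subscriber count was 24359 ÷ 1.435 ≈ 16975.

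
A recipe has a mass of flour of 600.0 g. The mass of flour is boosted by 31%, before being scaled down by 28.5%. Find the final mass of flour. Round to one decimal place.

562.0 g

31% increase: 600.0 × 1.31 = 786.
Apply the 28.5% decrease: 786 × 0.715 = 561.99 ≈ 562.0.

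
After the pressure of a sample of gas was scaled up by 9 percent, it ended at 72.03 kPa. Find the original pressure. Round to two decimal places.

66.08 kPa

The overall multiplier applied was 1.09.
So the original pressure was 72.03 ÷ 1.09 ≈ 66.08 kPa.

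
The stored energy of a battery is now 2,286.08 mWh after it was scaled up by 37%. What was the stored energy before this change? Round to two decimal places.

1,668.67 mWh

The overall multiplier applied was 1.37.
So the original stored energy was 2,286.08 ÷ 1.37 ≈ 1,668.67 mWh.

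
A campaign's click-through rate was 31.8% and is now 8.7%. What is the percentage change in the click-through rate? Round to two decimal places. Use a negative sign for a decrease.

-72.64%

The change is 8.7 − 31.8 = -23.1 percentage points.
Relative to the original 31.8%, that is -23.1 ÷ 31.8 ≈ -72.64%.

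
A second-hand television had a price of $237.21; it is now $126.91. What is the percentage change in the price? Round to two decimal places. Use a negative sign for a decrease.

Change: $126.91 − $237.21 = -$110.30.
Relative to the original: -$110.30 ÷ $237.21 ≈ -46.50%.

-46.50%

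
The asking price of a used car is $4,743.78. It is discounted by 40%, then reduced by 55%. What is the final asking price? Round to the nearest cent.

Each change multiplies by a factor: 0.6 × 0.45 = 0.27.
$4,743.78 × 0.27 = $1280.8206 ≈ $1,280.82.

$1,280.82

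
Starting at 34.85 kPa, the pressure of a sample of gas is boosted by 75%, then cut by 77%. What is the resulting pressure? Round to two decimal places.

Each change multiplies by a factor: 1.75 × 0.23 = 0.4025.
34.85 × 0.4025 = 14.027125 ≈ 14.03.

14.03 kPa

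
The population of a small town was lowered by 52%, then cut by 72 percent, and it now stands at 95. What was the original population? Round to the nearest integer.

707

The overall multiplier applied was 0.48 × 0.28 = 0.1344.
So the original population was 95 ÷ 0.1344 ≈ 707.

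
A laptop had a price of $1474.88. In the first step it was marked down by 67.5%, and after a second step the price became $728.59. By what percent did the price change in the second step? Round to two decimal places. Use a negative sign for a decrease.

52.00%

After the first step: $1474.88 × 0.325 = $479.336.
Second-step multiplier: $728.59 ÷ $479.336 ≈ 1.519998.
That is a change of 52.00%.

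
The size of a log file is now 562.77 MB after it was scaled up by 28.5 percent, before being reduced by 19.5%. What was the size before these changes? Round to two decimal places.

The overall multiplier applied was 1.285 × 0.805 = 1.034425.
So the original size was 562.77 ÷ 1.034425 ≈ 544.04 MB.

544.04 MB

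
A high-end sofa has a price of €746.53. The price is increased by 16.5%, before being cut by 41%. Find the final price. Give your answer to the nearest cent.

€513.13

Each change multiplies by a factor: 1.165 × 0.59 = 0.68735.
€746.53 × 0.68735 = €513.1273955 ≈ €513.13.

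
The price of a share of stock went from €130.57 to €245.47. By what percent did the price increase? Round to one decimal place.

Change: €245.47 − €130.57 = €114.90.
Relative to the original: €114.90 ÷ €130.57 ≈ 88.0%.
So the price increased by 88.0%.

88.0%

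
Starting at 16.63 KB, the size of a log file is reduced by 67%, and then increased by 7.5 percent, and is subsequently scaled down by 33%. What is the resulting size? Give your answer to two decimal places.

After the 67% decrease: 16.63 × 0.33 = 5.4879.
7.5% increase: 5.4879 × 1.075 = 5.8994925.
Apply the 33% decrease: 5.8994925 × 0.67 = 3.952659975 ≈ 3.95.

3.95 KB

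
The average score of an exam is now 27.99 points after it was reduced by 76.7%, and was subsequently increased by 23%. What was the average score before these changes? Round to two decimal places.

Undoing the 23% increase: 27.99 ÷ 1.23 ≈ 22.756098.
Undoing the 76.7% decrease: 22.756098 ÷ 0.233 ≈ 97.67 points.

97.67 points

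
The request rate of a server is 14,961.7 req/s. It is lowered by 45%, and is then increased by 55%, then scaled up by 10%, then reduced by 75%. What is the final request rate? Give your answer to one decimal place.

Apply the 45% decrease: 14,961.7 × 0.55 = 8228.935.
55% increase: 8228.935 × 1.55 = 12754.84925.
Apply the 10% increase: 12754.84925 × 1.1 = 14030.334175.
After the 75% decrease: 14030.334175 × 0.25 = 3507.58354375 ≈ 3,507.6.

3,507.6 req/s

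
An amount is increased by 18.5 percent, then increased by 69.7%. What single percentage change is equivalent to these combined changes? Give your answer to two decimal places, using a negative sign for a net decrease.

An 18.5% increase multiplies by 1.185.
Then a 69.7% increase: 1.185 × 1.697 = 2.010945.
Overall factor 2.010945, i.e. 101.09%.

101.09%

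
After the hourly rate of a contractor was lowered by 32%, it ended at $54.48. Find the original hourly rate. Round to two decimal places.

The overall multiplier applied was 0.68.
So the original hourly rate was $54.48 ÷ 0.68 ≈ $80.12.

$80.12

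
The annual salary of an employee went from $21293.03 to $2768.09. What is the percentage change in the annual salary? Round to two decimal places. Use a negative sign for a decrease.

-87.00%

Change: $2768.09 − $21293.03 = -$18524.94.
Relative to the original: -$18524.94 ÷ $21293.03 ≈ -87.00%.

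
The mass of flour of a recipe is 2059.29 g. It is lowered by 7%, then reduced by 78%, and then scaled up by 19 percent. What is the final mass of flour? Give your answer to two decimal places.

Each change multiplies by a factor: 0.93 × 0.22 × 1.19 = 0.243474.
2059.29 × 0.243474 = 501.38357346 ≈ 501.38.

501.38 g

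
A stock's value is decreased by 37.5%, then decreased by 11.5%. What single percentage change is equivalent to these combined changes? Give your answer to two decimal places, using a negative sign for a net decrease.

-44.69%

The combined multiplier is 0.625 × 0.885 = 0.553125.
That corresponds to a decrease of 44.69%.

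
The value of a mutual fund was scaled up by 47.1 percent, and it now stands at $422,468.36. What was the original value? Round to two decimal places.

The overall multiplier applied was 1.471.
So the original value was $422,468.36 ÷ 1.471 ≈ $287,198.07.

$287,198.07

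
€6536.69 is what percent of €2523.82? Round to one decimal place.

€6536.69 ÷ €2523.82 ≈ 259.0%.

259.0%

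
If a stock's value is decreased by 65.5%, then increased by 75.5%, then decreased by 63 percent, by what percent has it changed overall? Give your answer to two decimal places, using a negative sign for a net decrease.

-77.60%

A 65.5% decrease multiplies by 0.345.
Then a 75.5% increase: 0.345 × 1.755 = 0.605475.
Then a 63% decrease: 0.605475 × 0.37 = 0.22402575.
Overall factor 0.22402575, i.e. -77.60%.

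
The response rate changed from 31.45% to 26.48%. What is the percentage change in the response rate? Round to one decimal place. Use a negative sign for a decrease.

The change is 26.48 − 31.45 = -4.97 percentage points.
Relative to the original 31.45%, that is -4.97 ÷ 31.45 ≈ -15.8%.

-15.8%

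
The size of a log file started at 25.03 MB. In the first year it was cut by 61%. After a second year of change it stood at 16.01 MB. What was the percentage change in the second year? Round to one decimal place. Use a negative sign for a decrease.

After the first year: 25.03 × 0.39 = 9.7617.
Second-year multiplier: 16.01 ÷ 9.7617 ≈ 1.64008.
That is a change of 64.0%.

64.0%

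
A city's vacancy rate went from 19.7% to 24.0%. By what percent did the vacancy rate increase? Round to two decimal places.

The change is 24.0 − 19.7 = 4.3 percentage points.
Relative to the original 19.7%, that is 4.3 ÷ 19.7 ≈ 21.83%.
So the vacancy rate rose by 21.83%.

21.83%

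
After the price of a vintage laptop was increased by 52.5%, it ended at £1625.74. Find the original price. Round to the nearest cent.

The overall multiplier applied was 1.525.
So the original price was £1625.74 ÷ 1.525 ≈ £1066.06.

£1066.06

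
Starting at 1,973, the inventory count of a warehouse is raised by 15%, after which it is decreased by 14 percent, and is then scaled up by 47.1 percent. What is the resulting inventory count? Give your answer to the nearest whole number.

Each change multiplies by a factor: 1.15 × 0.86 × 1.471 = 1.454819.
1,973 × 1.454819 = 2870.357887 ≈ 2,870.

2,870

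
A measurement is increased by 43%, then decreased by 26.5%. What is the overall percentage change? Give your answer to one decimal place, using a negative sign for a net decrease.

A 43% increase multiplies by 1.43.
Then a 26.5% decrease: 1.43 × 0.735 = 1.05105.
Overall factor 1.05105, i.e. 5.1%.

5.1%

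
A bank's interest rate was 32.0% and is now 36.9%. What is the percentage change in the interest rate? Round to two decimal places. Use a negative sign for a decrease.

15.31%

The change is 36.9 − 32.0 = 4.9 percentage points.
Relative to the original 32.0%, that is 4.9 ÷ 32.0 ≈ 15.31%.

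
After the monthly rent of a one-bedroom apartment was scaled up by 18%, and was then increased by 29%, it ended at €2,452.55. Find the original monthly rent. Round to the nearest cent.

The overall multiplier applied was 1.18 × 1.29 = 1.5222.
So the original monthly rent was €2,452.55 ÷ 1.5222 ≈ €1,611.19.

€1,611.19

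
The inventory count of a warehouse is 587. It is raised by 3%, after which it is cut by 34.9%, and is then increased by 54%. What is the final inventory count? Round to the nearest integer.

606

3% increase: 587 × 1.03 = 604.61.
Apply the 34.9% decrease: 604.61 × 0.651 = 393.60111.
After the 54% increase: 393.60111 × 1.54 = 606.1457094 ≈ 606.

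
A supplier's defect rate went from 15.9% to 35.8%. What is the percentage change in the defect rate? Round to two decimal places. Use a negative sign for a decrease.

125.16%

The change is 35.8 − 15.9 = 19.9 percentage points.
Relative to the original 15.9%, that is 19.9 ÷ 15.9 ≈ 125.16%.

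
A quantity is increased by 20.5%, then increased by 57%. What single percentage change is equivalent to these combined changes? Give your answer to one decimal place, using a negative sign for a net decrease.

89.2%

A 20.5% increase multiplies by 1.205.
Then a 57% increase: 1.205 × 1.57 = 1.89185.
Overall factor 1.89185, i.e. 89.2%.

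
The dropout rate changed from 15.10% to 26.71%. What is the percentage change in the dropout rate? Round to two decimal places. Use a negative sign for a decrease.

76.89%

The change is 26.71 − 15.10 = 11.61 percentage points.
Relative to the original 15.10%, that is 11.61 ÷ 15.10 ≈ 76.89%.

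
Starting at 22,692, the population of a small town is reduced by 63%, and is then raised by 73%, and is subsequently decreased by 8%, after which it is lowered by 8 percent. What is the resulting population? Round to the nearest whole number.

12,294

Each change multiplies by a factor: 0.37 × 1.73 × 0.92 × 0.92 = 0.54178064.
22,692 × 0.54178064 = 12294.08628288 ≈ 12,294.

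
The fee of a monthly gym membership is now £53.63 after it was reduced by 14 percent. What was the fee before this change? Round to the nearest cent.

The overall multiplier applied was 0.86.
So the original fee was £53.63 ÷ 0.86 ≈ £62.36.

£62.36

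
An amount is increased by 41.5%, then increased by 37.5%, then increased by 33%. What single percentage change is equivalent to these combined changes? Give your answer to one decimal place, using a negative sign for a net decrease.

A 41.5% increase multiplies by 1.415.
Then a 37.5% increase: 1.415 × 1.375 = 1.945625.
Then a 33% increase: 1.945625 × 1.33 = 2.58768125.
Overall factor 2.58768125, i.e. 158.8%.

158.8%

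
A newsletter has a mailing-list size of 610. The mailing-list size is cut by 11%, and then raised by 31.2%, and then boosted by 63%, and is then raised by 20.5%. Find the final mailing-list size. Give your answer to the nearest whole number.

Each change multiplies by a factor: 0.89 × 1.312 × 1.63 × 1.205 = 2.293498672.
610 × 2.293498672 = 1399.03418992 ≈ 1399.

1399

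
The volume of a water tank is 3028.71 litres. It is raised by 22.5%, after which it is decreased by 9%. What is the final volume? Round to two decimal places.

Each change multiplies by a factor: 1.225 × 0.91 = 1.11475.
3028.71 × 1.11475 = 3376.2544725 ≈ 3376.25.

3376.25 litres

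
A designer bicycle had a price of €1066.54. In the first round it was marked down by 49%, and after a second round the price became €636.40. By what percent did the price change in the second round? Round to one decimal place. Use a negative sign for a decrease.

After the first round: €1066.54 × 0.51 = €543.9354.
Second-round multiplier: €636.40 ÷ €543.9354 ≈ 1.16999.
That is a change of 17.0%.

17.0%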